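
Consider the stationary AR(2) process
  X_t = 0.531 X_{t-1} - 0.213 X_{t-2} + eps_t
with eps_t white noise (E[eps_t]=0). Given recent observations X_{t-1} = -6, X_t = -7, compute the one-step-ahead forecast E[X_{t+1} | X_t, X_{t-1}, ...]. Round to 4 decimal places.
E[X_{t+1} \mid \mathcal F_t] = -2.4390

For an AR(p) model X_t = c + sum_i phi_i X_{t-i} + eps_t, the
one-step-ahead conditional mean is
  E[X_{t+1} | X_t, ...] = c + sum_i phi_i X_{t+1-i}.
Substitute known values:
  E[X_{t+1} | ...] = (0.531) * (-7) + (-0.213) * (-6)
                   = -2.4390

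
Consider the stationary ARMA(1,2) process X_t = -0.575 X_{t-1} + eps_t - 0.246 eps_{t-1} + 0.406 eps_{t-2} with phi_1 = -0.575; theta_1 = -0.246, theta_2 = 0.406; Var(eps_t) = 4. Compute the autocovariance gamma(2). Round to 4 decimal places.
\gamma(2) = 6.6937

Multiply the model equation by X_{t-k} and take expectations. With theta_0 = psi_0 = 1 and psi_j the MA(infinity) weights, this gives
  gamma(k) - sum_i phi_i gamma(k-i) = c_k,
  c_k = sigma^2 * sum_{j=k..q} theta_j psi_{j-k}   (c_k = 0 for k > q),
using gamma(-m) = gamma(m).
psi-weights needed (psi_j = theta_j + sum_i phi_i psi_{j-i}):
  psi_1 = theta_1 + phi_1 = -0.246 + (-0.575) = -0.821
  psi_2 = theta_2 + phi_1 psi_1 = 0.406 + (-0.575)(-0.821) = 0.878075
Right-hand sides:
  c_0 = sigma^2 (1 + theta_1 psi_1 + theta_2 psi_2) = 4 * (1 + (-0.246)(-0.821) + (0.406)(0.878075)) = 4 * 1.558464 = 6.233858
  c_1 = sigma^2 (theta_1 + theta_2 psi_1) = 4 * (-0.246 + (0.406)(-0.821)) = -2.317304
  c_2 = sigma^2 theta_2 = 4 * (0.406) = 1.624
Equations for k = 0 and k = 1 (AR order 1):
  gamma(0) = phi_1 gamma(1) + c_0
  gamma(1) = phi_1 gamma(0) + c_1
Substituting the second into the first: gamma(0) (1 - phi_1^2) = c_0 + phi_1 c_1, so
  gamma(0) = (c_0 + phi_1 c_1) / (1 - phi_1^2) = (6.233858 + (-0.575)(-2.317304)) / (1 - (-0.575)^2) = 7.566308 / 0.669375 = 11.303541.
  gamma(1) = phi_1 gamma(0) + c_1 = (-0.575)(11.303541) + (-2.317304) = -8.81684.
For k = 2: gamma(2) = phi_1 gamma(1) + c_2
  = (-0.575)(-8.81684) + (1.624) = 6.693683.
Therefore gamma(2) = 6.6937 (to 4 decimal places).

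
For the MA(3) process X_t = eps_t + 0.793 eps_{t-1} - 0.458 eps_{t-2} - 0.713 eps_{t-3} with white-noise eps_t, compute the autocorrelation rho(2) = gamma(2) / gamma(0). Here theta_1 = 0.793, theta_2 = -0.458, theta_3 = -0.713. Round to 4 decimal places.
\rho(2) = -0.4361

For an MA(q) process with theta_0 = 1, the autocovariance is
  gamma(k) = sigma^2 * sum_{i=0..q-k} theta_i * theta_{i+k},
and rho(k) = gamma(k) / gamma(0). Sigma^2 cancels.
  numerator   = (1)*(-0.458) + (0.793)*(-0.713) = -1.023409.
  denominator = (1)^2 + (0.793)^2 + (-0.458)^2 + (-0.713)^2 = 2.346982.
  rho(2) = -1.023409 / 2.346982 = -0.4361.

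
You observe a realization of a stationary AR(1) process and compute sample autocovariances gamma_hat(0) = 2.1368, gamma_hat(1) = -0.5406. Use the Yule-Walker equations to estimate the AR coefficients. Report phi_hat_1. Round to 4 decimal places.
\hat\phi_{1} = -0.2530

The Yule-Walker equations for an AR(p) process read, in matrix form,
  Gamma_p phi = r_p,   with   (Gamma_p)_{ij} = gamma(|i - j|),
                       (r_p)_i = gamma(i),   i,j = 1..p.
Substitute the sample gammas (Toeplitz matrix and right-hand side of size 1):
  Gamma_p = [[2.1368]]
  r_p     = [-0.5406]
With p = 1 this is the single equation gamma(0) phi_1 = gamma(1):
  phi_hat_1 = gamma(1) / gamma(0) = -0.5406 / 2.1368 = -0.2530.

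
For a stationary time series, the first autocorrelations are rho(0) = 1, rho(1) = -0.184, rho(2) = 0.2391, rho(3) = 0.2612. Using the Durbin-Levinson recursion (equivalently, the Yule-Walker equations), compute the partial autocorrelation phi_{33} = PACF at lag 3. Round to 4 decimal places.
\phi_{33} = 0.3631

The PACF at lag k is phi_{kk}, the last component of the solution
to the Yule-Walker system G_k phi = r_k where
  (G_k)_{ij} = rho(|i - j|), (r_k)_i = rho(i), i,j = 1..k.
Equivalently, Durbin-Levinson gives phi_{kk} iteratively:
  phi_{11} = rho(1)
  phi_{kk} = [rho(k) - sum_{j=1..k-1} phi_{k-1,j} rho(k-j)]
            / [1 - sum_{j=1..k-1} phi_{k-1,j} rho(j)],
  phi_{k,j} = phi_{k-1,j} - phi_{kk} phi_{k-1,k-j},  j = 1..k-1.
Step k = 1:
  phi_11 = rho(1) = -0.184.
Step k = 2:
  phi_22 = [rho(2) - phi_11 rho(1)] / [1 - phi_11 rho(1)] = [0.2391 - (-0.184)(-0.184)] / [1 - (-0.184)(-0.184)]
         = 0.205244 / 0.966144 = 0.212436.
  Update: phi_21 = phi_11 - phi_22 phi_11 = -0.184 - (0.212436)(-0.184) = -0.144912.
Step k = 3:
  phi_33 = [rho(3) - phi_21 rho(2) - phi_22 rho(1)] / [1 - phi_21 rho(1) - phi_22 rho(2)]
    numerator   = 0.2612 - (-0.144912)(0.2391) - (0.212436)(-0.184) = 0.33493666
    denominator = 1 - (-0.144912)(-0.184) - (0.212436)(0.2391) = 0.92254274
  phi_33 = 0.33493666 / 0.92254274 = 0.3631.
Therefore phi_{33} = 0.3631.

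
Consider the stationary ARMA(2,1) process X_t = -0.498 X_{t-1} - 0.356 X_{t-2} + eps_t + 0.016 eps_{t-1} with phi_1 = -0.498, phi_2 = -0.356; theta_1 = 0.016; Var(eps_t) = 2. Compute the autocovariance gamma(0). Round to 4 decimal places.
\gamma(0) = 2.6169

Multiply the model equation by X_{t-k} and take expectations. With theta_0 = psi_0 = 1 and psi_j the MA(infinity) weights, this gives
  gamma(k) - sum_i phi_i gamma(k-i) = c_k,
  c_k = sigma^2 * sum_{j=k..q} theta_j psi_{j-k}   (c_k = 0 for k > q),
using gamma(-m) = gamma(m).
psi-weights needed (psi_j = theta_j + sum_i phi_i psi_{j-i}):
  psi_1 = theta_1 + phi_1 = 0.016 + (-0.498) = -0.482
Right-hand sides:
  c_0 = sigma^2 (1 + theta_1 psi_1) = 2 * (1 + (0.016)(-0.482)) = 2 * 0.992288 = 1.984576
  c_1 = sigma^2 theta_1 = 2 * (0.016) = 0.032
  c_2 = 0
Equations for k = 0, 1, 2 (AR order 2, c_2 = 0):
  (E0) gamma(0) = phi_1 gamma(1) + phi_2 gamma(2) + c_0
  (E1) gamma(1) = phi_1 gamma(0) + phi_2 gamma(1) + c_1
  (E2) gamma(2) = phi_1 gamma(1) + phi_2 gamma(0)
From (E1): gamma(1) = A gamma(0) + B with
  A = phi_1 / (1 - phi_2) = -0.498 / 1.356 = -0.367257,   B = c_1 / (1 - phi_2) = 0.032 / 1.356 = 0.023599.
Insert (E2) into (E0): gamma(0) (1 - phi_2^2) = phi_1 (1 + phi_2) gamma(1) + c_0.
  phi_1 (1 + phi_2) = (-0.498)(0.644) = -0.320712,   1 - phi_2^2 = 0.873264.
Replace gamma(1) by A gamma(0) + B and collect gamma(0):
  gamma(0) [0.873264 - (-0.320712)(-0.367257)] = (-0.320712)(0.023599) + 1.984576
  gamma(0) * 0.75548 = 1.977008
  gamma(0) = 1.977008 / 0.75548 = 2.616888.
Therefore gamma(0) = 2.6169 (to 4 decimal places).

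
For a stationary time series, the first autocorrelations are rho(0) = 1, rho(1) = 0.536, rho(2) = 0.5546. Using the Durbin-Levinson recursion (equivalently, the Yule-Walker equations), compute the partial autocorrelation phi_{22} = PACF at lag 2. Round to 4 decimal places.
\phi_{22} = 0.3751

The PACF at lag k is phi_{kk}, the last component of the solution
to the Yule-Walker system G_k phi = r_k where
  (G_k)_{ij} = rho(|i - j|), (r_k)_i = rho(i), i,j = 1..k.
Equivalently, Durbin-Levinson gives phi_{kk} iteratively:
  phi_{11} = rho(1)
  phi_{kk} = [rho(k) - sum_{j=1..k-1} phi_{k-1,j} rho(k-j)]
            / [1 - sum_{j=1..k-1} phi_{k-1,j} rho(j)],
  phi_{k,j} = phi_{k-1,j} - phi_{kk} phi_{k-1,k-j},  j = 1..k-1.
Step k = 1:
  phi_11 = rho(1) = 0.536.
Step k = 2:
  phi_22 = [rho(2) - phi_11 rho(1)] / [1 - phi_11 rho(1)] = [0.5546 - (0.536)(0.536)] / [1 - (0.536)(0.536)]
         = 0.267304 / 0.712704 = 0.3751.
Therefore phi_{22} = 0.3751.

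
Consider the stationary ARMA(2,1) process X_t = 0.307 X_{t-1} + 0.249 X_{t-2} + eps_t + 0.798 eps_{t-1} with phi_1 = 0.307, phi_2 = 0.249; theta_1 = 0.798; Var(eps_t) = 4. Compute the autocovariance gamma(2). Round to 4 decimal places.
\gamma(2) = 5.6943

Multiply the model equation by X_{t-k} and take expectations. With theta_0 = psi_0 = 1 and psi_j the MA(infinity) weights, this gives
  gamma(k) - sum_i phi_i gamma(k-i) = c_k,
  c_k = sigma^2 * sum_{j=k..q} theta_j psi_{j-k}   (c_k = 0 for k > q),
using gamma(-m) = gamma(m).
psi-weights needed (psi_j = theta_j + sum_i phi_i psi_{j-i}):
  psi_1 = theta_1 + phi_1 = 0.798 + (0.307) = 1.105
Right-hand sides:
  c_0 = sigma^2 (1 + theta_1 psi_1) = 4 * (1 + (0.798)(1.105)) = 4 * 1.88179 = 7.52716
  c_1 = sigma^2 theta_1 = 4 * (0.798) = 3.192
  c_2 = 0
Equations for k = 0, 1, 2 (AR order 2, c_2 = 0):
  (E0) gamma(0) = phi_1 gamma(1) + phi_2 gamma(2) + c_0
  (E1) gamma(1) = phi_1 gamma(0) + phi_2 gamma(1) + c_1
  (E2) gamma(2) = phi_1 gamma(1) + phi_2 gamma(0)
From (E1): gamma(1) = A gamma(0) + B with
  A = phi_1 / (1 - phi_2) = 0.307 / 0.751 = 0.408788,   B = c_1 / (1 - phi_2) = 3.192 / 0.751 = 4.250333.
Insert (E2) into (E0): gamma(0) (1 - phi_2^2) = phi_1 (1 + phi_2) gamma(1) + c_0.
  phi_1 (1 + phi_2) = (0.307)(1.249) = 0.383443,   1 - phi_2^2 = 0.937999.
Replace gamma(1) by A gamma(0) + B and collect gamma(0):
  gamma(0) [0.937999 - (0.383443)(0.408788)] = (0.383443)(4.250333) + 7.52716
  gamma(0) * 0.781252 = 9.15692
  gamma(0) = 9.15692 / 0.781252 = 11.720828.
  gamma(1) = A gamma(0) + B = (0.408788)(11.720828) + (4.250333) = 9.04167.
  gamma(2) = phi_1 gamma(1) + phi_2 gamma(0) = (0.307)(9.04167) + (0.249)(11.720828) = 5.694279.
Therefore gamma(2) = 5.6943 (to 4 decimal places).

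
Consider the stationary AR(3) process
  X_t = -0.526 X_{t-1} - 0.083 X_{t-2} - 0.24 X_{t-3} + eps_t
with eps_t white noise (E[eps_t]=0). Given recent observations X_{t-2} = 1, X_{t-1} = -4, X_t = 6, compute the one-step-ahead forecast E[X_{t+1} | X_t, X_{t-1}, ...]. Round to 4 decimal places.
E[X_{t+1} \mid \mathcal F_t] = -3.0640

For an AR(p) model X_t = c + sum_i phi_i X_{t-i} + eps_t, the
one-step-ahead conditional mean is
  E[X_{t+1} | X_t, ...] = c + sum_i phi_i X_{t+1-i}.
Substitute known values:
  E[X_{t+1} | ...] = (-0.526) * (6) + (-0.083) * (-4) + (-0.24) * (1)
                   = -3.0640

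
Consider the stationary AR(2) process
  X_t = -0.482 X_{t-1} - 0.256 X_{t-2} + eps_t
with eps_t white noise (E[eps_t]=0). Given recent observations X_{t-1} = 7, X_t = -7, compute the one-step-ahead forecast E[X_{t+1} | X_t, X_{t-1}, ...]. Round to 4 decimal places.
E[X_{t+1} \mid \mathcal F_t] = 1.5820

For an AR(p) model X_t = c + sum_i phi_i X_{t-i} + eps_t, the
one-step-ahead conditional mean is
  E[X_{t+1} | X_t, ...] = c + sum_i phi_i X_{t+1-i}.
Substitute known values:
  E[X_{t+1} | ...] = (-0.482) * (-7) + (-0.256) * (7)
                   = 1.5820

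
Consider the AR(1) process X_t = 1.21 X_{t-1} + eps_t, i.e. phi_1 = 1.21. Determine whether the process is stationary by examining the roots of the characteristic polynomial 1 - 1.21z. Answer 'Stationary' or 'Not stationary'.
\text{Not stationary}

The AR(p) characteristic polynomial is P(z) = 1 - 1.21z.
Stationarity requires all roots to lie outside the unit circle, i.e. |z| > 1 for every root.
This is linear in z: 1 + (-1.21) z = 0  =>  z = -1/(-1.21) = 0.826446,  |z| = 0.826446.
Moduli of all roots: 0.8264.
All moduli strictly greater than 1? No.
Verdict: Not stationary.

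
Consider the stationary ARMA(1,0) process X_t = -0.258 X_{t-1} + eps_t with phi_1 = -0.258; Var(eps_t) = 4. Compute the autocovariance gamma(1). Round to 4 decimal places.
\gamma(1) = -1.1056

Multiply the model equation by X_{t-k} and take expectations. With theta_0 = psi_0 = 1 and psi_j the MA(infinity) weights, this gives
  gamma(k) - sum_i phi_i gamma(k-i) = c_k,
  c_k = sigma^2 * sum_{j=k..q} theta_j psi_{j-k}   (c_k = 0 for k > q),
using gamma(-m) = gamma(m).
Pure AR (q = 0): c_0 = sigma^2 = 4, c_k = 0 for k >= 1.
Equations for k = 0 and k = 1 (AR order 1):
  gamma(0) = phi_1 gamma(1) + c_0
  gamma(1) = phi_1 gamma(0) + c_1
Substituting the second into the first: gamma(0) (1 - phi_1^2) = c_0 + phi_1 c_1, so
  gamma(0) = c_0 / (1 - phi_1^2) = 4 / (1 - (-0.258)^2) = 4 / 0.933436 = 4.285243.
  gamma(1) = phi_1 gamma(0) = (-0.258)(4.285243) = -1.105593.
Therefore gamma(1) = -1.1056 (to 4 decimal places).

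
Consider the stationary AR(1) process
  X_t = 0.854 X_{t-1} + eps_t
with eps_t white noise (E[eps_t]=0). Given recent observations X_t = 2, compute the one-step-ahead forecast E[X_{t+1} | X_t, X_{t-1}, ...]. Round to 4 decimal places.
E[X_{t+1} \mid \mathcal F_t] = 1.7080

For an AR(p) model X_t = c + sum_i phi_i X_{t-i} + eps_t, the
one-step-ahead conditional mean is
  E[X_{t+1} | X_t, ...] = c + sum_i phi_i X_{t+1-i}.
Substitute known values:
  E[X_{t+1} | ...] = (0.854) * (2)
                   = 1.7080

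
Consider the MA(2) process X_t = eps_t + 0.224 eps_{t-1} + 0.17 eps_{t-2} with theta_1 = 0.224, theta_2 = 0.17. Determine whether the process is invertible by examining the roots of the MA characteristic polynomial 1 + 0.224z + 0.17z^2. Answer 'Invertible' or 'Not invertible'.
\text{Invertible}

The MA(q) characteristic polynomial is P(z) = 1 + 0.224z + 0.17z^2.
Invertibility requires all roots to lie outside the unit circle, i.e. |z| > 1 for every root.
Set 1 + (0.224) z + (0.17) z^2 = 0, i.e. a z^2 + b z + c = 0 with a = 0.17, b = 0.224, c = 1.
Discriminant D = b^2 - 4ac = (0.224)^2 - 4*(0.17)*1 = 0.050176 - (0.68) = -0.629824.
D < 0, so the roots are the complex-conjugate pair z = (-b +/- i sqrt(-D)) / (2a) = -0.6588 +/- 2.3342i.
For a conjugate pair |z|^2 = z * conj(z) = (product of roots) = c/a = 1/(0.17) = 5.882353, so |z| = sqrt(5.882353) = 2.4254 for both roots.
Moduli of all roots: 2.4254, 2.4254.
All moduli strictly greater than 1? Yes.
Verdict: Invertible.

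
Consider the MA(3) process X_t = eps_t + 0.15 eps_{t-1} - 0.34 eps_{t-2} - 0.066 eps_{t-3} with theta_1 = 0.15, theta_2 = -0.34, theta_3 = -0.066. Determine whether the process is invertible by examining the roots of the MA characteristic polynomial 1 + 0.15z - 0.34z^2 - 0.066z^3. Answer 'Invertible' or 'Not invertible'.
\text{Invertible}

The MA(q) characteristic polynomial is P(z) = 1 + 0.15z - 0.34z^2 - 0.066z^3.
Invertibility requires all roots to lie outside the unit circle, i.e. |z| > 1 for every root.
Degree 3: look for a simple real root z0 first, then factor out (1 - z/z0) and solve the remaining quadratic.
Testing z0 = -5: P(-5) = 1 + (0.15)(-5) + (-0.34)(-5)^2 + (-0.066)(-5)^3
  = 1 + (-0.75) + (-8.5) + (8.25) = 0.  So z_0 = -5 is a root, |z_0| = 5.
Divide out the factor (1 + 0.2 z) = (1 - z/z0) (since 1/z0 = -0.2):
  P(z) = (1 + 0.2 z)(1 + (-0.05) z + (-0.33) z^2)
  [check: z-coef -0.05 - (-0.2) = 0.15; z^2-coef -0.33 - (-0.2)(-0.05) = -0.34; z^3-coef -(-0.2)(-0.33) = -0.066.]
Remaining roots from the quadratic factor 1 + (-0.05) z + (-0.33) z^2:
  Set 1 + (-0.05) z + (-0.33) z^2 = 0, i.e. a z^2 + b z + c = 0 with a = -0.33, b = -0.05, c = 1.
  Discriminant D = b^2 - 4ac = (-0.05)^2 - 4*(-0.33)*1 = 0.0025 - (-1.32) = 1.3225.
  D >= 0, so the roots are real: z = (-b +/- sqrt(D)) / (2a) = (0.05 +/- 1.15) / (-0.66).
    z_1 = (0.05 + 1.15) / (-0.66) = -1.8182,   |z_1| = 1.8182.
    z_2 = (0.05 - 1.15) / (-0.66) = 1.6667,   |z_2| = 1.6667.
Moduli of all roots: 5.0000, 1.8182, 1.6667.
All moduli strictly greater than 1? Yes.
Verdict: Invertible.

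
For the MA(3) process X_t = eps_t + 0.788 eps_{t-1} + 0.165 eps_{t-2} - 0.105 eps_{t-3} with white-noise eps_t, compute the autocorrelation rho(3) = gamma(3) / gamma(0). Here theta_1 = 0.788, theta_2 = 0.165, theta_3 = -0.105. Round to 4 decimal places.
\rho(3) = -0.0633

For an MA(q) process with theta_0 = 1, the autocovariance is
  gamma(k) = sigma^2 * sum_{i=0..q-k} theta_i * theta_{i+k},
and rho(k) = gamma(k) / gamma(0). Sigma^2 cancels.
  numerator   = (1)*(-0.105) = -0.105.
  denominator = (1)^2 + (0.788)^2 + (0.165)^2 + (-0.105)^2 = 1.659194.
  rho(3) = -0.105 / 1.659194 = -0.0633.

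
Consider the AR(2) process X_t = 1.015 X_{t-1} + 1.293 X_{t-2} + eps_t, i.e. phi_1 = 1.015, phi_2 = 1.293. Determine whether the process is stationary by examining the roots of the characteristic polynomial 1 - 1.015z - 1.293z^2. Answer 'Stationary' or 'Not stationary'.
\text{Not stationary}

The AR(p) characteristic polynomial is P(z) = 1 - 1.015z - 1.293z^2.
Stationarity requires all roots to lie outside the unit circle, i.e. |z| > 1 for every root.
Set 1 + (-1.015) z + (-1.293) z^2 = 0, i.e. a z^2 + b z + c = 0 with a = -1.293, b = -1.015, c = 1.
Discriminant D = b^2 - 4ac = (-1.015)^2 - 4*(-1.293)*1 = 1.030225 - (-5.172) = 6.202225.
D >= 0, so the roots are real: z = (-b +/- sqrt(D)) / (2a) = (1.015 +/- 2.490427) / (-2.586).
  z_1 = (1.015 + 2.490427) / (-2.586) = -1.3555,   |z_1| = 1.3555.
  z_2 = (1.015 - 2.490427) / (-2.586) = 0.5705,   |z_2| = 0.5705.
Moduli of all roots: 1.3555, 0.5705.
All moduli strictly greater than 1? No.
Verdict: Not stationary.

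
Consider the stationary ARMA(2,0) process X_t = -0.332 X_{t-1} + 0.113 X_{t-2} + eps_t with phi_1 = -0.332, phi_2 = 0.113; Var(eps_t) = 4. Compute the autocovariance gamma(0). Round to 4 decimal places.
\gamma(0) = 4.7119

Multiply the model equation by X_{t-k} and take expectations. With theta_0 = psi_0 = 1 and psi_j the MA(infinity) weights, this gives
  gamma(k) - sum_i phi_i gamma(k-i) = c_k,
  c_k = sigma^2 * sum_{j=k..q} theta_j psi_{j-k}   (c_k = 0 for k > q),
using gamma(-m) = gamma(m).
Pure AR (q = 0): c_0 = sigma^2 = 4, c_k = 0 for k >= 1.
Equations for k = 0, 1, 2 (AR order 2, c_2 = 0):
  (E0) gamma(0) = phi_1 gamma(1) + phi_2 gamma(2) + c_0
  (E1) gamma(1) = phi_1 gamma(0) + phi_2 gamma(1) + c_1
  (E2) gamma(2) = phi_1 gamma(1) + phi_2 gamma(0)
From (E1): gamma(1) = A gamma(0) + B with
  A = phi_1 / (1 - phi_2) = -0.332 / 0.887 = -0.374295,   B = c_1 / (1 - phi_2) = 0 / 0.887 = 0.
Insert (E2) into (E0): gamma(0) (1 - phi_2^2) = phi_1 (1 + phi_2) gamma(1) + c_0.
  phi_1 (1 + phi_2) = (-0.332)(1.113) = -0.369516,   1 - phi_2^2 = 0.987231.
Replace gamma(1) by A gamma(0) + B and collect gamma(0):
  gamma(0) [0.987231 - (-0.369516)(-0.374295)] = c_0 = 4
  gamma(0) * 0.848923 = 4
  gamma(0) = 4 / 0.848923 = 4.711853.
Therefore gamma(0) = 4.7119 (to 4 decimal places).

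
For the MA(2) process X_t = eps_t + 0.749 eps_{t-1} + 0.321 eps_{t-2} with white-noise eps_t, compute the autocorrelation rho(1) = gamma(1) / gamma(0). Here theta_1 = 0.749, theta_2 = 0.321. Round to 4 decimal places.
\rho(1) = 0.5946

For an MA(q) process with theta_0 = 1, the autocovariance is
  gamma(k) = sigma^2 * sum_{i=0..q-k} theta_i * theta_{i+k},
and rho(k) = gamma(k) / gamma(0). Sigma^2 cancels.
  numerator   = (1)*(0.749) + (0.749)*(0.321) = 0.989429.
  denominator = (1)^2 + (0.749)^2 + (0.321)^2 = 1.664042.
  rho(1) = 0.989429 / 1.664042 = 0.5946.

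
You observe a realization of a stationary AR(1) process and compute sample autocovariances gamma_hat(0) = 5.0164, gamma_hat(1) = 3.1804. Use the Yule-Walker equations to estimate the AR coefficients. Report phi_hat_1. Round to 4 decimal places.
\hat\phi_{1} = 0.6340

The Yule-Walker equations for an AR(p) process read, in matrix form,
  Gamma_p phi = r_p,   with   (Gamma_p)_{ij} = gamma(|i - j|),
                       (r_p)_i = gamma(i),   i,j = 1..p.
Substitute the sample gammas (Toeplitz matrix and right-hand side of size 1):
  Gamma_p = [[5.0164]]
  r_p     = [3.1804]
With p = 1 this is the single equation gamma(0) phi_1 = gamma(1):
  phi_hat_1 = gamma(1) / gamma(0) = 3.1804 / 5.0164 = 0.6340.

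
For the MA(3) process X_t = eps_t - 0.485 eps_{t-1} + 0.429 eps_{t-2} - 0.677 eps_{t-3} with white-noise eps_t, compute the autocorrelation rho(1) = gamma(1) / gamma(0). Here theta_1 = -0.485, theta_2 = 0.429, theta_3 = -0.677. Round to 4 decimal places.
\rho(1) = -0.5238

For an MA(q) process with theta_0 = 1, the autocovariance is
  gamma(k) = sigma^2 * sum_{i=0..q-k} theta_i * theta_{i+k},
and rho(k) = gamma(k) / gamma(0). Sigma^2 cancels.
  numerator   = (1)*(-0.485) + (-0.485)*(0.429) + (0.429)*(-0.677) = -0.983498.
  denominator = (1)^2 + (-0.485)^2 + (0.429)^2 + (-0.677)^2 = 1.877595.
  rho(1) = -0.983498 / 1.877595 = -0.5238.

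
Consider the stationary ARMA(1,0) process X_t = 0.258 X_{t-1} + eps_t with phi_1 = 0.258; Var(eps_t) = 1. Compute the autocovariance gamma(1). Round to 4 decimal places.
\gamma(1) = 0.2764

Multiply the model equation by X_{t-k} and take expectations. With theta_0 = psi_0 = 1 and psi_j the MA(infinity) weights, this gives
  gamma(k) - sum_i phi_i gamma(k-i) = c_k,
  c_k = sigma^2 * sum_{j=k..q} theta_j psi_{j-k}   (c_k = 0 for k > q),
using gamma(-m) = gamma(m).
Pure AR (q = 0): c_0 = sigma^2 = 1, c_k = 0 for k >= 1.
Equations for k = 0 and k = 1 (AR order 1):
  gamma(0) = phi_1 gamma(1) + c_0
  gamma(1) = phi_1 gamma(0) + c_1
Substituting the second into the first: gamma(0) (1 - phi_1^2) = c_0 + phi_1 c_1, so
  gamma(0) = c_0 / (1 - phi_1^2) = 1 / (1 - (0.258)^2) = 1 / 0.933436 = 1.071311.
  gamma(1) = phi_1 gamma(0) = (0.258)(1.071311) = 0.276398.
Therefore gamma(1) = 0.2764 (to 4 decimal places).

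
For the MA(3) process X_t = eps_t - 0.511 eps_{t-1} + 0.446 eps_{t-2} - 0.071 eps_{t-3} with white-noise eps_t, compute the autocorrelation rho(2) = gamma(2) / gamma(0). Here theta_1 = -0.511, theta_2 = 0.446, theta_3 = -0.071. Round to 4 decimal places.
\rho(2) = 0.3292

For an MA(q) process with theta_0 = 1, the autocovariance is
  gamma(k) = sigma^2 * sum_{i=0..q-k} theta_i * theta_{i+k},
and rho(k) = gamma(k) / gamma(0). Sigma^2 cancels.
  numerator   = (1)*(0.446) + (-0.511)*(-0.071) = 0.482281.
  denominator = (1)^2 + (-0.511)^2 + (0.446)^2 + (-0.071)^2 = 1.465078.
  rho(2) = 0.482281 / 1.465078 = 0.3292.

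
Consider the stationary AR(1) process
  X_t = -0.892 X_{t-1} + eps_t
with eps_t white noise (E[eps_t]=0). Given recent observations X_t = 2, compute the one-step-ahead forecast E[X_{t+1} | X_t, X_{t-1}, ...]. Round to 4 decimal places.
E[X_{t+1} \mid \mathcal F_t] = -1.7840

For an AR(p) model X_t = c + sum_i phi_i X_{t-i} + eps_t, the
one-step-ahead conditional mean is
  E[X_{t+1} | X_t, ...] = c + sum_i phi_i X_{t+1-i}.
Substitute known values:
  E[X_{t+1} | ...] = (-0.892) * (2)
                   = -1.7840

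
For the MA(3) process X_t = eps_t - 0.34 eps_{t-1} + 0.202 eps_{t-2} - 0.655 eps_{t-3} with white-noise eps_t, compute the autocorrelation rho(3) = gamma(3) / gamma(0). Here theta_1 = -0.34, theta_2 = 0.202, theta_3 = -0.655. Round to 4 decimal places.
\rho(3) = -0.4131

For an MA(q) process with theta_0 = 1, the autocovariance is
  gamma(k) = sigma^2 * sum_{i=0..q-k} theta_i * theta_{i+k},
and rho(k) = gamma(k) / gamma(0). Sigma^2 cancels.
  numerator   = (1)*(-0.655) = -0.655.
  denominator = (1)^2 + (-0.34)^2 + (0.202)^2 + (-0.655)^2 = 1.585429.
  rho(3) = -0.655 / 1.585429 = -0.4131.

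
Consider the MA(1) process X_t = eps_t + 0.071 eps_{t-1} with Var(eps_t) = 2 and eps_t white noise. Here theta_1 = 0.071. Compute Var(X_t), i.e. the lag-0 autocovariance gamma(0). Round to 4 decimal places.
\gamma(0) = 2.0101

For an MA(q) process X_t = eps_t + sum_i theta_i eps_{t-i} with
Var(eps_t) = sigma^2, the variance is
  gamma(0) = sigma^2 * (1 + sum_i theta_i^2).
  sum_i theta_i^2 = (0.071)^2 = 0.005041.
  gamma(0) = 2 * (1 + 0.005041) = 2 * 1.005041 = 2.010082, which rounds to 2.0101.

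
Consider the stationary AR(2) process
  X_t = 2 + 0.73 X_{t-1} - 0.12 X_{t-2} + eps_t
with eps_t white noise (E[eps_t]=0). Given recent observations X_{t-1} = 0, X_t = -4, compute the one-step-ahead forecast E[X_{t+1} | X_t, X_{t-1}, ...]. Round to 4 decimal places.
E[X_{t+1} \mid \mathcal F_t] = -0.9200

For an AR(p) model X_t = c + sum_i phi_i X_{t-i} + eps_t, the
one-step-ahead conditional mean is
  E[X_{t+1} | X_t, ...] = c + sum_i phi_i X_{t+1-i}.
Substitute known values:
  E[X_{t+1} | ...] = 2 + (0.73) * (-4) + (-0.12) * (0)
                   = -0.9200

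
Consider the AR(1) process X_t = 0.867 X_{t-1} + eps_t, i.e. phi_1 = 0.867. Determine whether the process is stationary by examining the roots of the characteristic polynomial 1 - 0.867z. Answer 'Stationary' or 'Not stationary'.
\text{Stationary}

The AR(p) characteristic polynomial is P(z) = 1 - 0.867z.
Stationarity requires all roots to lie outside the unit circle, i.e. |z| > 1 for every root.
This is linear in z: 1 + (-0.867) z = 0  =>  z = -1/(-0.867) = 1.153403,  |z| = 1.153403.
Moduli of all roots: 1.1534.
All moduli strictly greater than 1? Yes.
Verdict: Stationary.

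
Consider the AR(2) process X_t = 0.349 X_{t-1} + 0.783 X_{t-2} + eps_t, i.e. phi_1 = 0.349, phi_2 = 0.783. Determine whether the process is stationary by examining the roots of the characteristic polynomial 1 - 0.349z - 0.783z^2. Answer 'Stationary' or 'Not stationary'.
\text{Not stationary}

The AR(p) characteristic polynomial is P(z) = 1 - 0.349z - 0.783z^2.
Stationarity requires all roots to lie outside the unit circle, i.e. |z| > 1 for every root.
Set 1 + (-0.349) z + (-0.783) z^2 = 0, i.e. a z^2 + b z + c = 0 with a = -0.783, b = -0.349, c = 1.
Discriminant D = b^2 - 4ac = (-0.349)^2 - 4*(-0.783)*1 = 0.121801 - (-3.132) = 3.253801.
D >= 0, so the roots are real: z = (-b +/- sqrt(D)) / (2a) = (0.349 +/- 1.80383) / (-1.566).
  z_1 = (0.349 + 1.80383) / (-1.566) = -1.3747,   |z_1| = 1.3747.
  z_2 = (0.349 - 1.80383) / (-1.566) = 0.929,   |z_2| = 0.929.
Moduli of all roots: 1.3747, 0.9290.
All moduli strictly greater than 1? No.
Verdict: Not stationary.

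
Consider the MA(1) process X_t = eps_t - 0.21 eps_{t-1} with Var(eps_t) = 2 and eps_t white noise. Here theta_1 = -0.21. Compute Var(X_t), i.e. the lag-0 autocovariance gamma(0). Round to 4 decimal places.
\gamma(0) = 2.0882

For an MA(q) process X_t = eps_t + sum_i theta_i eps_{t-i} with
Var(eps_t) = sigma^2, the variance is
  gamma(0) = sigma^2 * (1 + sum_i theta_i^2).
  sum_i theta_i^2 = (-0.21)^2 = 0.0441.
  gamma(0) = 2 * (1 + 0.0441) = 2 * 1.0441 = 2.0882.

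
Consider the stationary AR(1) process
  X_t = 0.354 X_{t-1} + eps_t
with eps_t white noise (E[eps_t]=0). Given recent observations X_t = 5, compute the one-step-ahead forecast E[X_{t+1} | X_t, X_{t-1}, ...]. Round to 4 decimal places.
E[X_{t+1} \mid \mathcal F_t] = 1.7700

For an AR(p) model X_t = c + sum_i phi_i X_{t-i} + eps_t, the
one-step-ahead conditional mean is
  E[X_{t+1} | X_t, ...] = c + sum_i phi_i X_{t+1-i}.
Substitute known values:
  E[X_{t+1} | ...] = (0.354) * (5)
                   = 1.7700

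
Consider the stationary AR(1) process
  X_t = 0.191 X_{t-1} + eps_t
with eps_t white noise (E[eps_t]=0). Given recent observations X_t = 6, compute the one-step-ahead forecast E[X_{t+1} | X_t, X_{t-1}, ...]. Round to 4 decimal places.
E[X_{t+1} \mid \mathcal F_t] = 1.1460

For an AR(p) model X_t = c + sum_i phi_i X_{t-i} + eps_t, the
one-step-ahead conditional mean is
  E[X_{t+1} | X_t, ...] = c + sum_i phi_i X_{t+1-i}.
Substitute known values:
  E[X_{t+1} | ...] = (0.191) * (6)
                   = 1.1460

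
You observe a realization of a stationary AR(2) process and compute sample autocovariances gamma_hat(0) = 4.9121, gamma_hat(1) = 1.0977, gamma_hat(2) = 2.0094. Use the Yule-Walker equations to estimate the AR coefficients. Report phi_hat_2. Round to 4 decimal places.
\hat\phi_{2} = 0.3780

The Yule-Walker equations for an AR(p) process read, in matrix form,
  Gamma_p phi = r_p,   with   (Gamma_p)_{ij} = gamma(|i - j|),
                       (r_p)_i = gamma(i),   i,j = 1..p.
Substitute the sample gammas (Toeplitz matrix and right-hand side of size 2):
  Gamma_p = [[4.9121, 1.0977], [1.0977, 4.9121]]
  r_p     = [1.0977, 2.0094]
Written out:
  4.9121 phi_1 + 1.0977 phi_2 = 1.0977
  1.0977 phi_1 + 4.9121 phi_2 = 2.0094
Solve by Cramer's rule:
  det = gamma(0)^2 - gamma(1)^2 = (4.9121)^2 - (1.0977)^2 = 24.12872641 - 1.20494529 = 22.92378112
  phi_hat_1 = [gamma(1) gamma(0) - gamma(1) gamma(2)] / det = [(1.0977)(4.9121) - (1.0977)(2.0094)] / 22.92378112 = 3.18629379 / 22.92378112 = 0.139
  phi_hat_2 = [gamma(0) gamma(2) - gamma(1)^2] / det = [(4.9121)(2.0094) - (1.0977)^2] / 22.92378112 = 8.66542845 / 22.92378112 = 0.378
So phi_hat = [0.1390, 0.3780].
Therefore phi_hat_2 = 0.3780.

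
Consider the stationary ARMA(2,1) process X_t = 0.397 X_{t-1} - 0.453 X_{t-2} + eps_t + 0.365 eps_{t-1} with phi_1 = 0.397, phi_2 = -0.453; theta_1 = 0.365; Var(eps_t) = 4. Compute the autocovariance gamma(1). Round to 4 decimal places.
\gamma(1) = 2.9852

Multiply the model equation by X_{t-k} and take expectations. With theta_0 = psi_0 = 1 and psi_j the MA(infinity) weights, this gives
  gamma(k) - sum_i phi_i gamma(k-i) = c_k,
  c_k = sigma^2 * sum_{j=k..q} theta_j psi_{j-k}   (c_k = 0 for k > q),
using gamma(-m) = gamma(m).
psi-weights needed (psi_j = theta_j + sum_i phi_i psi_{j-i}):
  psi_1 = theta_1 + phi_1 = 0.365 + (0.397) = 0.762
Right-hand sides:
  c_0 = sigma^2 (1 + theta_1 psi_1) = 4 * (1 + (0.365)(0.762)) = 4 * 1.27813 = 5.11252
  c_1 = sigma^2 theta_1 = 4 * (0.365) = 1.46
  c_2 = 0
Equations for k = 0, 1, 2 (AR order 2, c_2 = 0):
  (E0) gamma(0) = phi_1 gamma(1) + phi_2 gamma(2) + c_0
  (E1) gamma(1) = phi_1 gamma(0) + phi_2 gamma(1) + c_1
  (E2) gamma(2) = phi_1 gamma(1) + phi_2 gamma(0)
From (E1): gamma(1) = A gamma(0) + B with
  A = phi_1 / (1 - phi_2) = 0.397 / 1.453 = 0.273228,   B = c_1 / (1 - phi_2) = 1.46 / 1.453 = 1.004818.
Insert (E2) into (E0): gamma(0) (1 - phi_2^2) = phi_1 (1 + phi_2) gamma(1) + c_0.
  phi_1 (1 + phi_2) = (0.397)(0.547) = 0.217159,   1 - phi_2^2 = 0.794791.
Replace gamma(1) by A gamma(0) + B and collect gamma(0):
  gamma(0) [0.794791 - (0.217159)(0.273228)] = (0.217159)(1.004818) + 5.11252
  gamma(0) * 0.735457 = 5.330725
  gamma(0) = 5.330725 / 0.735457 = 7.248179.
  gamma(1) = A gamma(0) + B = (0.273228)(7.248179) + (1.004818) = 2.985222.
Therefore gamma(1) = 2.9852 (to 4 decimal places).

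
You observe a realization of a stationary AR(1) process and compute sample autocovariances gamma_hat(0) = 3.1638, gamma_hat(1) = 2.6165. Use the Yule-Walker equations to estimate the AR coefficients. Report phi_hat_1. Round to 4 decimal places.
\hat\phi_{1} = 0.8270

The Yule-Walker equations for an AR(p) process read, in matrix form,
  Gamma_p phi = r_p,   with   (Gamma_p)_{ij} = gamma(|i - j|),
                       (r_p)_i = gamma(i),   i,j = 1..p.
Substitute the sample gammas (Toeplitz matrix and right-hand side of size 1):
  Gamma_p = [[3.1638]]
  r_p     = [2.6165]
With p = 1 this is the single equation gamma(0) phi_1 = gamma(1):
  phi_hat_1 = gamma(1) / gamma(0) = 2.6165 / 3.1638 = 0.8270.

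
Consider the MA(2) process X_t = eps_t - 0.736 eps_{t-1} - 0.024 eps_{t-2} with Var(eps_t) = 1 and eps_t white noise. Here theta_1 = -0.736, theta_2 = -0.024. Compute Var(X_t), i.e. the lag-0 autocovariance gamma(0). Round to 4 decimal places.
\gamma(0) = 1.5423

For an MA(q) process X_t = eps_t + sum_i theta_i eps_{t-i} with
Var(eps_t) = sigma^2, the variance is
  gamma(0) = sigma^2 * (1 + sum_i theta_i^2).
  sum_i theta_i^2 = (-0.736)^2 + (-0.024)^2 = 0.541696 + 0.000576 = 0.542272.
  gamma(0) = 1 * (1 + 0.542272) = 1 * 1.542272 = 1.542272, which rounds to 1.5423.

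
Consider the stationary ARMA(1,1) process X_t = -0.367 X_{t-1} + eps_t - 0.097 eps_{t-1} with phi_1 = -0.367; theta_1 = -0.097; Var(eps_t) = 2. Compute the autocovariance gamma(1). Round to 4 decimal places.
\gamma(1) = -1.1106

Multiply the model equation by X_{t-k} and take expectations. With theta_0 = psi_0 = 1 and psi_j the MA(infinity) weights, this gives
  gamma(k) - sum_i phi_i gamma(k-i) = c_k,
  c_k = sigma^2 * sum_{j=k..q} theta_j psi_{j-k}   (c_k = 0 for k > q),
using gamma(-m) = gamma(m).
psi-weights needed (psi_j = theta_j + sum_i phi_i psi_{j-i}):
  psi_1 = theta_1 + phi_1 = -0.097 + (-0.367) = -0.464
Right-hand sides:
  c_0 = sigma^2 (1 + theta_1 psi_1) = 2 * (1 + (-0.097)(-0.464)) = 2 * 1.045008 = 2.090016
  c_1 = sigma^2 theta_1 = 2 * (-0.097) = -0.194
  c_2 = 0
Equations for k = 0 and k = 1 (AR order 1):
  gamma(0) = phi_1 gamma(1) + c_0
  gamma(1) = phi_1 gamma(0) + c_1
Substituting the second into the first: gamma(0) (1 - phi_1^2) = c_0 + phi_1 c_1, so
  gamma(0) = (c_0 + phi_1 c_1) / (1 - phi_1^2) = (2.090016 + (-0.367)(-0.194)) / (1 - (-0.367)^2) = 2.161214 / 0.865311 = 2.497615.
  gamma(1) = phi_1 gamma(0) + c_1 = (-0.367)(2.497615) + (-0.194) = -1.110625.
Therefore gamma(1) = -1.1106 (to 4 decimal places).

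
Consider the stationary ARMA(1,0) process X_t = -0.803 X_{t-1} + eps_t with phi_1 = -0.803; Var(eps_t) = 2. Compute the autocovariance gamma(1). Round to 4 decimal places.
\gamma(1) = -4.5215

Multiply the model equation by X_{t-k} and take expectations. With theta_0 = psi_0 = 1 and psi_j the MA(infinity) weights, this gives
  gamma(k) - sum_i phi_i gamma(k-i) = c_k,
  c_k = sigma^2 * sum_{j=k..q} theta_j psi_{j-k}   (c_k = 0 for k > q),
using gamma(-m) = gamma(m).
Pure AR (q = 0): c_0 = sigma^2 = 2, c_k = 0 for k >= 1.
Equations for k = 0 and k = 1 (AR order 1):
  gamma(0) = phi_1 gamma(1) + c_0
  gamma(1) = phi_1 gamma(0) + c_1
Substituting the second into the first: gamma(0) (1 - phi_1^2) = c_0 + phi_1 c_1, so
  gamma(0) = c_0 / (1 - phi_1^2) = 2 / (1 - (-0.803)^2) = 2 / 0.355191 = 5.630773.
  gamma(1) = phi_1 gamma(0) = (-0.803)(5.630773) = -4.521511.
Therefore gamma(1) = -4.5215 (to 4 decimal places).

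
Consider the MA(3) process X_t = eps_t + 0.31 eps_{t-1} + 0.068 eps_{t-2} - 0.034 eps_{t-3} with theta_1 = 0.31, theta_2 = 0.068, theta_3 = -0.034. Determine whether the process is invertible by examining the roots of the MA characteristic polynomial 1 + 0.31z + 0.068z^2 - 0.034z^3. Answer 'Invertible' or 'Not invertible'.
\text{Invertible}

The MA(q) characteristic polynomial is P(z) = 1 + 0.31z + 0.068z^2 - 0.034z^3.
Invertibility requires all roots to lie outside the unit circle, i.e. |z| > 1 for every root.
Degree 3: look for a simple real root z0 first, then factor out (1 - z/z0) and solve the remaining quadratic.
Testing z0 = 5: P(5) = 1 + (0.31)(5) + (0.068)(5)^2 + (-0.034)(5)^3
  = 1 + (1.55) + (1.7) + (-4.25) = 0.  So z_0 = 5 is a root, |z_0| = 5.
Divide out the factor (1 - 0.2 z) = (1 - z/z0) (since 1/z0 = 0.2):
  P(z) = (1 - 0.2 z)(1 + (0.51) z + (0.17) z^2)
  [check: z-coef 0.51 - (0.2) = 0.31; z^2-coef 0.17 - (0.2)(0.51) = 0.068; z^3-coef -(0.2)(0.17) = -0.034.]
Remaining roots from the quadratic factor 1 + (0.51) z + (0.17) z^2:
  Set 1 + (0.51) z + (0.17) z^2 = 0, i.e. a z^2 + b z + c = 0 with a = 0.17, b = 0.51, c = 1.
  Discriminant D = b^2 - 4ac = (0.51)^2 - 4*(0.17)*1 = 0.2601 - (0.68) = -0.4199.
  D < 0, so the roots are the complex-conjugate pair z = (-b +/- i sqrt(-D)) / (2a) = -1.5 +/- 1.9059i.
  For a conjugate pair |z|^2 = z * conj(z) = (product of roots) = c/a = 1/(0.17) = 5.882353, so |z| = sqrt(5.882353) = 2.4254 for both roots.
Moduli of all roots: 5.0000, 2.4254, 2.4254.
All moduli strictly greater than 1? Yes.
Verdict: Invertible.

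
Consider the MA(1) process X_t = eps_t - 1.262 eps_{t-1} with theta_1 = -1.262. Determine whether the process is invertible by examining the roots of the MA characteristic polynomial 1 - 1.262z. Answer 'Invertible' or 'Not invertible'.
\text{Not invertible}

The MA(q) characteristic polynomial is P(z) = 1 - 1.262z.
Invertibility requires all roots to lie outside the unit circle, i.e. |z| > 1 for every root.
This is linear in z: 1 + (-1.262) z = 0  =>  z = -1/(-1.262) = 0.792393,  |z| = 0.792393.
Moduli of all roots: 0.7924.
All moduli strictly greater than 1? No.
Verdict: Not invertible.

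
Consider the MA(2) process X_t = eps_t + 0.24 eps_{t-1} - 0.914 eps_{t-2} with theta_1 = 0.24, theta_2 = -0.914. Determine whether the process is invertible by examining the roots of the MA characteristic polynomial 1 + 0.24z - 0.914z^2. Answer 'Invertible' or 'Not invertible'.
\text{Not invertible}

The MA(q) characteristic polynomial is P(z) = 1 + 0.24z - 0.914z^2.
Invertibility requires all roots to lie outside the unit circle, i.e. |z| > 1 for every root.
Set 1 + (0.24) z + (-0.914) z^2 = 0, i.e. a z^2 + b z + c = 0 with a = -0.914, b = 0.24, c = 1.
Discriminant D = b^2 - 4ac = (0.24)^2 - 4*(-0.914)*1 = 0.0576 - (-3.656) = 3.7136.
D >= 0, so the roots are real: z = (-b +/- sqrt(D)) / (2a) = (-0.24 +/- 1.92707) / (-1.828).
  z_1 = (-0.24 + 1.92707) / (-1.828) = -0.9229,   |z_1| = 0.9229.
  z_2 = (-0.24 - 1.92707) / (-1.828) = 1.1855,   |z_2| = 1.1855.
Moduli of all roots: 0.9229, 1.1855.
All moduli strictly greater than 1? No.
Verdict: Not invertible.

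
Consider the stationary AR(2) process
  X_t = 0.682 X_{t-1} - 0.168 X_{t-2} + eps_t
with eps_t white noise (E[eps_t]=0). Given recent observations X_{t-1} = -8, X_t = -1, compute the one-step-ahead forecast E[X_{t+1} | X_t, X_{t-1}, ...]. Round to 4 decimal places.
E[X_{t+1} \mid \mathcal F_t] = 0.6620

For an AR(p) model X_t = c + sum_i phi_i X_{t-i} + eps_t, the
one-step-ahead conditional mean is
  E[X_{t+1} | X_t, ...] = c + sum_i phi_i X_{t+1-i}.
Substitute known values:
  E[X_{t+1} | ...] = (0.682) * (-1) + (-0.168) * (-8)
                   = 0.6620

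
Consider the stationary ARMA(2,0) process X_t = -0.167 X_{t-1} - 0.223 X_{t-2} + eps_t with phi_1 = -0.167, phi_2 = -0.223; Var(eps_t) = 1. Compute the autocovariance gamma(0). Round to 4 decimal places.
\gamma(0) = 1.0723

Multiply the model equation by X_{t-k} and take expectations. With theta_0 = psi_0 = 1 and psi_j the MA(infinity) weights, this gives
  gamma(k) - sum_i phi_i gamma(k-i) = c_k,
  c_k = sigma^2 * sum_{j=k..q} theta_j psi_{j-k}   (c_k = 0 for k > q),
using gamma(-m) = gamma(m).
Pure AR (q = 0): c_0 = sigma^2 = 1, c_k = 0 for k >= 1.
Equations for k = 0, 1, 2 (AR order 2, c_2 = 0):
  (E0) gamma(0) = phi_1 gamma(1) + phi_2 gamma(2) + c_0
  (E1) gamma(1) = phi_1 gamma(0) + phi_2 gamma(1) + c_1
  (E2) gamma(2) = phi_1 gamma(1) + phi_2 gamma(0)
From (E1): gamma(1) = A gamma(0) + B with
  A = phi_1 / (1 - phi_2) = -0.167 / 1.223 = -0.136549,   B = c_1 / (1 - phi_2) = 0 / 1.223 = 0.
Insert (E2) into (E0): gamma(0) (1 - phi_2^2) = phi_1 (1 + phi_2) gamma(1) + c_0.
  phi_1 (1 + phi_2) = (-0.167)(0.777) = -0.129759,   1 - phi_2^2 = 0.950271.
Replace gamma(1) by A gamma(0) + B and collect gamma(0):
  gamma(0) [0.950271 - (-0.129759)(-0.136549)] = c_0 = 1
  gamma(0) * 0.932552 = 1
  gamma(0) = 1 / 0.932552 = 1.072326.
Therefore gamma(0) = 1.0723 (to 4 decimal places).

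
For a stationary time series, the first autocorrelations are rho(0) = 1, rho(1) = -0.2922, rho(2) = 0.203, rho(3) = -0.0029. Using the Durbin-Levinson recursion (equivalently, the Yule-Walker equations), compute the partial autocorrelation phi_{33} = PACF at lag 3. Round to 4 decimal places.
\phi_{33} = 0.0960

The PACF at lag k is phi_{kk}, the last component of the solution
to the Yule-Walker system G_k phi = r_k where
  (G_k)_{ij} = rho(|i - j|), (r_k)_i = rho(i), i,j = 1..k.
Equivalently, Durbin-Levinson gives phi_{kk} iteratively:
  phi_{11} = rho(1)
  phi_{kk} = [rho(k) - sum_{j=1..k-1} phi_{k-1,j} rho(k-j)]
            / [1 - sum_{j=1..k-1} phi_{k-1,j} rho(j)],
  phi_{k,j} = phi_{k-1,j} - phi_{kk} phi_{k-1,k-j},  j = 1..k-1.
Step k = 1:
  phi_11 = rho(1) = -0.2922.
Step k = 2:
  phi_22 = [rho(2) - phi_11 rho(1)] / [1 - phi_11 rho(1)] = [0.203 - (-0.2922)(-0.2922)] / [1 - (-0.2922)(-0.2922)]
         = 0.11761916 / 0.91461916 = 0.128599.
  Update: phi_21 = phi_11 - phi_22 phi_11 = -0.2922 - (0.128599)(-0.2922) = -0.254623.
Step k = 3:
  phi_33 = [rho(3) - phi_21 rho(2) - phi_22 rho(1)] / [1 - phi_21 rho(1) - phi_22 rho(2)]
    numerator   = -0.0029 - (-0.254623)(0.203) - (0.128599)(-0.2922) = 0.08636519
    denominator = 1 - (-0.254623)(-0.2922) - (0.128599)(0.203) = 0.89949345
  phi_33 = 0.08636519 / 0.89949345 = 0.096.
Therefore phi_{33} = 0.0960.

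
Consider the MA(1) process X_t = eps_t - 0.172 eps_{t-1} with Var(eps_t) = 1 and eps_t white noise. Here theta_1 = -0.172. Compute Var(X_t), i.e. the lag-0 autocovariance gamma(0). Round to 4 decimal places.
\gamma(0) = 1.0296

For an MA(q) process X_t = eps_t + sum_i theta_i eps_{t-i} with
Var(eps_t) = sigma^2, the variance is
  gamma(0) = sigma^2 * (1 + sum_i theta_i^2).
  sum_i theta_i^2 = (-0.172)^2 = 0.029584.
  gamma(0) = 1 * (1 + 0.029584) = 1 * 1.029584 = 1.029584, which rounds to 1.0296.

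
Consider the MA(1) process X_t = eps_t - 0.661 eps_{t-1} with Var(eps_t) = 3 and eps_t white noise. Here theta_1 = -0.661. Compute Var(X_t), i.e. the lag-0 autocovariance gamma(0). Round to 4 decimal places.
\gamma(0) = 4.3108

For an MA(q) process X_t = eps_t + sum_i theta_i eps_{t-i} with
Var(eps_t) = sigma^2, the variance is
  gamma(0) = sigma^2 * (1 + sum_i theta_i^2).
  sum_i theta_i^2 = (-0.661)^2 = 0.436921.
  gamma(0) = 3 * (1 + 0.436921) = 3 * 1.436921 = 4.310763, which rounds to 4.3108.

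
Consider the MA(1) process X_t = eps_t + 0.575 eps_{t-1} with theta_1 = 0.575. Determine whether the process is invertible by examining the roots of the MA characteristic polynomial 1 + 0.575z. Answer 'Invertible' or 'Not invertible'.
\text{Invertible}

The MA(q) characteristic polynomial is P(z) = 1 + 0.575z.
Invertibility requires all roots to lie outside the unit circle, i.e. |z| > 1 for every root.
This is linear in z: 1 + (0.575) z = 0  =>  z = -1/(0.575) = -1.73913,  |z| = 1.73913.
Moduli of all roots: 1.7391.
All moduli strictly greater than 1? Yes.
Verdict: Invertible.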